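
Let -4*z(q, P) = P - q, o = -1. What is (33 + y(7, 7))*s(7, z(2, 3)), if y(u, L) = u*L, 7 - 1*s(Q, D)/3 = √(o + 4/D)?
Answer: 1722 - 246*I*√17 ≈ 1722.0 - 1014.3*I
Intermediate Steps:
z(q, P) = -P/4 + q/4 (z(q, P) = -(P - q)/4 = -P/4 + q/4)
s(Q, D) = 21 - 3*√(-1 + 4/D)
y(u, L) = L*u
(33 + y(7, 7))*s(7, z(2, 3)) = (33 + 7*7)*(21 - 3*I*√17*√(-1/(-¼*3 + (¼)*2))/2) = (33 + 49)*(21 - 3*I*√17*√(-1/(-¾ + ½))/2) = 82*(21 - 3*I*√17*√(-1/(-¼))/2) = 82*(21 - 3*I*√17) = 1722 - 246*I*√17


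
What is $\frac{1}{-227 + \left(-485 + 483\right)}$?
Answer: $- \frac{1}{229} \approx -0.0043668$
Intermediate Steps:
$\frac{1}{-227 + \left(-485 + 483\right)} = \frac{1}{-227 - 2} = \frac{1}{-229} = - \frac{1}{229}$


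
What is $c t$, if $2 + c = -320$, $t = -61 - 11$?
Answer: $23184$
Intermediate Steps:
$t = -72$
$c = -322$ ($c = -2 - 320 = -322$)
$c t = \left(-322\right) \left(-72\right) = 23184$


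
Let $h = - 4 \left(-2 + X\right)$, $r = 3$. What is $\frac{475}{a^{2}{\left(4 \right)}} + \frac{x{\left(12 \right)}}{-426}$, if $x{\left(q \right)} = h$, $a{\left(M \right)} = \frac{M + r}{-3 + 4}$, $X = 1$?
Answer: $\frac{101077}{10437} \approx 9.6845$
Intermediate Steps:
$a{\left(M \right)} = 3 + M$ ($a{\left(M \right)} = \frac{M + 3}{-3 + 4} = \frac{3 + M}{1} = \left(3 + M\right) 1 = 3 + M$)
$h = 4$ ($h = - 4 \left(-2 + 1\right) = \left(-4\right) \left(-1\right) = 4$)
$x{\left(q \right)} = 4$
$\frac{475}{a^{2}{\left(4 \right)}} + \frac{x{\left(12 \right)}}{-426} = \frac{475}{\left(3 + 4\right)^{2}} + \frac{4}{-426} = \frac{475}{7^{2}} + 4 \left(- \frac{1}{426}\right) = \frac{475}{49} - \frac{2}{213} = \frac{101077}{10437}$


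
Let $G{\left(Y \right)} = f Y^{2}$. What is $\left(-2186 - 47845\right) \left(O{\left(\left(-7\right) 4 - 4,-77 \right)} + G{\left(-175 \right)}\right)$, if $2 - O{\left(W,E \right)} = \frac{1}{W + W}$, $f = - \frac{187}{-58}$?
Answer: $- \frac{9168868225971}{1856} \approx -4.9401 \cdot 10^{9}$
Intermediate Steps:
$f = \frac{187}{58}$ ($f = \left(-187\right) \left(- \frac{1}{58}\right) = \frac{187}{58} \approx 3.2241$)
$O{\left(W,E \right)} = 2 - \frac{1}{2 W}$ ($O{\left(W,E \right)} = 2 - \frac{1}{W + W} = 2 - \frac{1}{2 W}$)
$G{\left(Y \right)} = \frac{187 Y^{2}}{58}$
$\left(-2186 - 47845\right) \left(O{\left(\left(-7\right) 4 - 4,-77 \right)} + G{\left(-175 \right)}\right) = \left(-2186 - 47845\right) \left(\left(2 - \frac{1}{2 \left(\left(-7\right) 4 - 4\right)}\right) + \frac{187 \left(-175\right)^{2}}{58}\right) = - 50031 \left(\left(2 - \frac{1}{2 \left(-28 - 4\right)}\right) + \frac{187}{58} \cdot 30625\right) = - 50031 \left(\left(2 - \frac{1}{2 \left(-32\right)}\right) + \frac{5726875}{58}\right) = - 50031 \left(\left(2 - - \frac{1}{64}\right) + \frac{5726875}{58}\right) = - 50031 \left(\left(2 + \frac{1}{64}\right) + \frac{5726875}{58}\right) = - 50031 \left(\frac{129}{64} + \frac{5726875}{58}\right) = \left(-50031\right) \frac{183263741}{1856} = - \frac{9168868225971}{1856}$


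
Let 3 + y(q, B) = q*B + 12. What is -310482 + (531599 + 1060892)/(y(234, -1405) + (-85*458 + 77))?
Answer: -114139122439/367614 ≈ -3.1049e+5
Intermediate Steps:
y(q, B) = 9 + B*q (y(q, B) = -3 + (q*B + 12) = -3 + (B*q + 12) = -3 + (12 + B*q) = 9 + B*q)
-310482 + (531599 + 1060892)/(y(234, -1405) + (-85*458 + 77)) = -310482 + (531599 + 1060892)/((9 - 1405*234) + (-85*458 + 77)) = -310482 + 1592491/((9 - 328770) + (-38930 + 77)) = -310482 + 1592491/(-328761 - 38853) = -310482 + 1592491/(-367614) = -310482 + 1592491*(-1/367614) = -310482 - 1592491/367614 = -114139122439/367614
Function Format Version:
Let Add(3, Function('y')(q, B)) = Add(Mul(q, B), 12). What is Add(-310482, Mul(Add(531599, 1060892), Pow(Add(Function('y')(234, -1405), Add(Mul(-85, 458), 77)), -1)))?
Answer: Rational(-114139122439, 367614) ≈ -3.1049e+5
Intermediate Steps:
Function('y')(q, B) = Add(9, Mul(B, q)) (Function('y')(q, B) = Add(-3, Add(Mul(q, B), 12)) = Add(-3, Add(Mul(B, q), 12)) = Add(-3, Add(12, Mul(B, q))) = Add(9, Mul(B, q)))
Add(-310482, Mul(Add(531599, 1060892), Pow(Add(Function('y')(234, -1405), Add(Mul(-85, 458), 77)), -1))) = Add(-310482, Mul(Add(531599, 1060892), Pow(Add(Add(9, Mul(-1405, 234)), Add(Mul(-85, 458), 77)), -1))) = Add(-310482, Mul(1592491, Pow(Add(Add(9, -328770), Add(-38930, 77)), -1))) = Add(-310482, Mul(1592491, Pow(Add(-328761, -38853), -1))) = Add(-310482, Mul(1592491, Pow(-367614, -1))) = Add(-310482, Mul(1592491, Rational(-1, 367614))) = Add(-310482, Rational(-1592491, 367614)) = Rational(-114139122439, 367614)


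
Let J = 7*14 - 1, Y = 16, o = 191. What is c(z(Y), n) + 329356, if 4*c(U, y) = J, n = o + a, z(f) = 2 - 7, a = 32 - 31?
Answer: 1317521/4 ≈ 3.2938e+5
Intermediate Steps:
a = 1
J = 97 (J = 98 - 1 = 97)
z(f) = -5
n = 192 (n = 191 + 1 = 192)
c(U, y) = 97/4 (c(U, y) = (¼)*97 = 97/4)
c(z(Y), n) + 329356 = 97/4 + 329356 = 1317521/4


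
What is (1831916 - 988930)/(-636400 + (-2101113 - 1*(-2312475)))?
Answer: -421493/212519 ≈ -1.9833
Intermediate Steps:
(1831916 - 988930)/(-636400 + (-2101113 - 1*(-2312475))) = 842986/(-636400 + (-2101113 + 2312475)) = 842986/(-636400 + 211362) = 842986/(-425038) = 842986*(-1/425038) = -421493/212519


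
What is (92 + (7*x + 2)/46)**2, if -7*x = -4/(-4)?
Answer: 17918289/2116 ≈ 8468.0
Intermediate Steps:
x = -1/7 (x = -(-4)/(7*(-4)) = -(-4)*(-1)/(7*4) = -1/7*1 = -1/7 ≈ -0.14286)
(92 + (7*x + 2)/46)**2 = (92 + (7*(-1/7) + 2)/46)**2 = (92 + (-1 + 2)*(1/46))**2 = (92 + 1*(1/46))**2 = (92 + 1/46)**2 = (4233/46)**2 = 17918289/2116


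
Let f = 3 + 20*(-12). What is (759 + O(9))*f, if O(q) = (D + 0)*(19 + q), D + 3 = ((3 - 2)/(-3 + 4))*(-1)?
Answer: -153339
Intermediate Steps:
f = -237 (f = 3 - 240 = -237)
D = -4 (D = -3 + ((3 - 2)/(-3 + 4))*(-1) = -3 + (1/1)*(-1) = -3 + (1*1)*(-1) = -3 + 1*(-1) = -3 - 1 = -4)
O(q) = -76 - 4*q (O(q) = (-4 + 0)*(19 + q) = -4*(19 + q) = -76 - 4*q)
(759 + O(9))*f = (759 + (-76 - 4*9))*(-237) = (759 + (-76 - 36))*(-237) = (759 - 112)*(-237) = 647*(-237) = -153339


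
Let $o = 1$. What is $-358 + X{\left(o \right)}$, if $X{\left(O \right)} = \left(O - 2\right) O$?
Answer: $-359$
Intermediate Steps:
$X{\left(O \right)} = O \left(-2 + O\right)$ ($X{\left(O \right)} = \left(-2 + O\right) O = O \left(-2 + O\right)$)
$-358 + X{\left(o \right)} = -358 + 1 \left(-2 + 1\right) = -358 + 1 \left(-1\right) = -358 - 1 = -359$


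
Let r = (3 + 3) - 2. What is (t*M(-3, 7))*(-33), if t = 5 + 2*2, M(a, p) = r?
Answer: -1188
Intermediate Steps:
r = 4 (r = 6 - 2 = 4)
M(a, p) = 4
t = 9 (t = 5 + 4 = 9)
(t*M(-3, 7))*(-33) = (9*4)*(-33) = 36*(-33) = -1188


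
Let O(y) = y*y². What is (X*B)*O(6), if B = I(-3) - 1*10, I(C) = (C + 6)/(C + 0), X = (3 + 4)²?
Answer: -116424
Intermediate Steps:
X = 49 (X = 7² = 49)
I(C) = (6 + C)/C
B = -11 (B = (6 - 3)/(-3) - 1*10 = -⅓*3 - 10 = -1 - 10 = -11)
O(y) = y³
(X*B)*O(6) = (49*(-11))*6³ = -539*216 = -116424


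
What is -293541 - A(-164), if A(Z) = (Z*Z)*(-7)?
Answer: -105269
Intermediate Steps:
A(Z) = -7*Z**2 (A(Z) = Z**2*(-7) = -7*Z**2)
-293541 - A(-164) = -293541 - (-7)*(-164)**2 = -293541 - (-7)*26896 = -293541 - 1*(-188272) = -293541 + 188272 = -105269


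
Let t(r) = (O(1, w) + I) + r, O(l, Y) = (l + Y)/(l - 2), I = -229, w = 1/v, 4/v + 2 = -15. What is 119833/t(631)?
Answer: 479332/1621 ≈ 295.70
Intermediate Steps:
v = -4/17 (v = 4/(-2 - 15) = 4/(-17) = 4*(-1/17) = -4/17 ≈ -0.23529)
w = -17/4 (w = 1/(-4/17) = -17/4 ≈ -4.2500)
O(l, Y) = (Y + l)/(-2 + l)
t(r) = -903/4 + r (t(r) = ((-17/4 + 1)/(-2 + 1) - 229) + r = (-13/4/(-1) - 229) + r = (-1*(-13/4) - 229) + r = (13/4 - 229) + r = -903/4 + r)
119833/t(631) = 119833/(-903/4 + 631) = 119833/(1621/4) = 119833*(4/1621) = 479332/1621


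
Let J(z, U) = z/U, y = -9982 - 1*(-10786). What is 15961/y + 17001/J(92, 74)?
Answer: 253239977/18492 ≈ 13695.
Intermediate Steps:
y = 804 (y = -9982 + 10786 = 804)
15961/y + 17001/J(92, 74) = 15961/804 + 17001/((92/74)) = 15961*(1/804) + 17001/((92*(1/74))) = 15961/804 + 17001/(46/37) = 15961/804 + 17001*(37/46) = 15961/804 + 629037/46 = 253239977/18492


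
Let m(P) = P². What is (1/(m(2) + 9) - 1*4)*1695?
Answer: -86445/13 ≈ -6649.6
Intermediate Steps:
(1/(m(2) + 9) - 1*4)*1695 = (1/(2² + 9) - 1*4)*1695 = (1/(4 + 9) - 4)*1695 = (1/13 - 4)*1695 = -51/13*1695 = -86445/13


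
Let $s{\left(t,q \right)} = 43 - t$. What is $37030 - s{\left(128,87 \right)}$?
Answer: $37115$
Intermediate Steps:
$37030 - s{\left(128,87 \right)} = 37030 - \left(43 - 128\right) = 37030 - -85 = 37030 + 85 = 37115$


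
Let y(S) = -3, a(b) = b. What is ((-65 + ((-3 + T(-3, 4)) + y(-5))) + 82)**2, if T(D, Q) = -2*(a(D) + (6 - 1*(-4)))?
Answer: 9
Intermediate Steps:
T(D, Q) = -20 - 2*D (T(D, Q) = -2*(D + (6 - 1*(-4))) = -2*(D + (6 + 4)) = -2*(D + 10) = -2*(10 + D) = -20 - 2*D)
((-65 + ((-3 + T(-3, 4)) + y(-5))) + 82)**2 = ((-65 + ((-3 + (-20 - 2*(-3))) - 3)) + 82)**2 = ((-65 + ((-3 + (-20 + 6)) - 3)) + 82)**2 = ((-65 + ((-3 - 14) - 3)) + 82)**2 = ((-65 + (-17 - 3)) + 82)**2 = ((-65 - 20) + 82)**2 = (-85 + 82)**2 = (-3)**2 = 9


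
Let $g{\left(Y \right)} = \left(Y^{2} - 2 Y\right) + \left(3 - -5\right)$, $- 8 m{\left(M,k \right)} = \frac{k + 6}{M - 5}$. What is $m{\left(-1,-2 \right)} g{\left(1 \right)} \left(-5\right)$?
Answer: $- \frac{35}{12} \approx -2.9167$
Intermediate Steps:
$m{\left(M,k \right)} = - \frac{6 + k}{8 \left(-5 + M\right)}$ ($m{\left(M,k \right)} = - \frac{\left(k + 6\right) \frac{1}{M - 5}}{8} = - \frac{\left(6 + k\right) \frac{1}{-5 + M}}{8} = - \frac{\frac{1}{-5 + M} \left(6 + k\right)}{8} = - \frac{6 + k}{8 \left(-5 + M\right)}$)
$g{\left(Y \right)} = 8 + Y^{2} - 2 Y$ ($g{\left(Y \right)} = \left(Y^{2} - 2 Y\right) + \left(3 + 5\right) = \left(Y^{2} - 2 Y\right) + 8 = 8 + Y^{2} - 2 Y$)
$m{\left(-1,-2 \right)} g{\left(1 \right)} \left(-5\right) = \frac{-6 - -2}{8 \left(-5 - 1\right)} \left(8 + 1^{2} - 2\right) \left(-5\right) = \frac{-6 + 2}{8 \left(-6\right)} \left(8 + 1 - 2\right) \left(-5\right) = \frac{1}{8} \left(- \frac{1}{6}\right) \left(-4\right) 7 \left(-5\right) = \frac{1}{12} \cdot 7 \left(-5\right) = \frac{7}{12} \left(-5\right) = - \frac{35}{12}$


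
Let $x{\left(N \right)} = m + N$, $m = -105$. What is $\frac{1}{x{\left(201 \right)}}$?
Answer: $\frac{1}{96} \approx 0.010417$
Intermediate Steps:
$x{\left(N \right)} = -105 + N$
$\frac{1}{x{\left(201 \right)}} = \frac{1}{-105 + 201} = \frac{1}{96}$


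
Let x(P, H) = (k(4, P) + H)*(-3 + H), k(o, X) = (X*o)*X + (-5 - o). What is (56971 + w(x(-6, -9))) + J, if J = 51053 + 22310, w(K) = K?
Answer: 128822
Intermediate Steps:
k(o, X) = -5 - o + o*X² (k(o, X) = o*X² + (-5 - o) = -5 - o + o*X²)
x(P, H) = (-3 + H)*(-9 + H + 4*P²) (x(P, H) = ((-5 - 1*4 + 4*P²) + H)*(-3 + H) = ((-5 - 4 + 4*P²) + H)*(-3 + H) = ((-9 + 4*P²) + H)*(-3 + H) = (-9 + H + 4*P²)*(-3 + H) = (-3 + H)*(-9 + H + 4*P²))
J = 73363
(56971 + w(x(-6, -9))) + J = (56971 + (27 + (-9)² - 12*(-9) - 12*(-6)² + 4*(-9)*(-6)²)) + 73363 = (56971 + (27 + 81 + 108 - 12*36 + 4*(-9)*36)) + 73363 = (56971 + (27 + 81 + 108 - 432 - 1296)) + 73363 = (56971 - 1512) + 73363 = 55459 + 73363 = 128822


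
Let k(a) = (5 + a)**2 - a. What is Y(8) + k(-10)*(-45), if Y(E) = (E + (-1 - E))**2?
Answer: -1574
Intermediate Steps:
Y(E) = 1 (Y(E) = (-1)**2 = 1)
Y(8) + k(-10)*(-45) = 1 + ((5 - 10)**2 - 1*(-10))*(-45) = 1 + ((-5)**2 + 10)*(-45) = 1 + (25 + 10)*(-45) = 1 + 35*(-45) = 1 - 1575 = -1574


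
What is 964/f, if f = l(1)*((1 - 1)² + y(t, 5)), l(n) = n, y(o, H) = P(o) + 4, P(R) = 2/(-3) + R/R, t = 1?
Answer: 2892/13 ≈ 222.46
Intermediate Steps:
P(R) = ⅓ (P(R) = 2*(-⅓) + 1 = -⅔ + 1 = ⅓)
y(o, H) = 13/3 (y(o, H) = ⅓ + 4 = 13/3)
f = 13/3 (f = 1*((1 - 1)² + 13/3) = 1*(0² + 13/3) = 1*(0 + 13/3) = 1*(13/3) = 13/3 ≈ 4.3333)
964/f = 964/(13/3) = 964*(3/13) = 2892/13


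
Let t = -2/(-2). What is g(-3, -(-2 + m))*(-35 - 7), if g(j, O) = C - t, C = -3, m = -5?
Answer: 168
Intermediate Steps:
t = 1 (t = -2*(-½) = 1)
g(j, O) = -4 (g(j, O) = -3 - 1*1 = -3 - 1 = -4)
g(-3, -(-2 + m))*(-35 - 7) = -4*(-35 - 7) = -4*(-42) = 168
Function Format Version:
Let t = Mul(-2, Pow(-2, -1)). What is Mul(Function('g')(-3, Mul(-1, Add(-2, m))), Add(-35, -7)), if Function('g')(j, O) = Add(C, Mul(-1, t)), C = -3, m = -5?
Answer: 168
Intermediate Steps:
t = 1 (t = Mul(-2, Rational(-1, 2)) = 1)
Function('g')(j, O) = -4 (Function('g')(j, O) = Add(-3, Mul(-1, 1)) = Add(-3, -1) = -4)
Mul(Function('g')(-3, Mul(-1, Add(-2, m))), Add(-35, -7)) = Mul(-4, Add(-35, -7)) = Mul(-4, -42) = 168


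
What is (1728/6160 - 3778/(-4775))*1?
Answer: 394046/367675 ≈ 1.0717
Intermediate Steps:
(1728/6160 - 3778/(-4775))*1 = (1728*(1/6160) - 3778*(-1/4775))*1 = (108/385 + 3778/4775)*1 = (394046/367675)*1 = 394046/367675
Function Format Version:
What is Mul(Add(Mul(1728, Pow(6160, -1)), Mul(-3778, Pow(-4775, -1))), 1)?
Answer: Rational(394046, 367675) ≈ 1.0717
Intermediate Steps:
Mul(Add(Mul(1728, Pow(6160, -1)), Mul(-3778, Pow(-4775, -1))), 1) = Mul(Add(Mul(1728, Rational(1, 6160)), Mul(-3778, Rational(-1, 4775))), 1) = Mul(Add(Rational(108, 385), Rational(3778, 4775)), 1) = Mul(Rational(394046, 367675), 1) = Rational(394046, 367675)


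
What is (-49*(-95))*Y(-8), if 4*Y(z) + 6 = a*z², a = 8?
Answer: 1177715/2 ≈ 5.8886e+5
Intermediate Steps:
Y(z) = -3/2 + 2*z² (Y(z) = -3/2 + (8*z²)/4 = -3/2 + 2*z²)
(-49*(-95))*Y(-8) = (-49*(-95))*(-3/2 + 2*(-8)²) = 4655*(-3/2 + 2*64) = 4655*(-3/2 + 128) = 4655*(253/2) = 1177715/2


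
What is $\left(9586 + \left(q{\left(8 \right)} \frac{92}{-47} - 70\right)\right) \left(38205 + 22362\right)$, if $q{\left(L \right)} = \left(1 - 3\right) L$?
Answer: $\frac{27177866508}{47} \approx 5.7825 \cdot 10^{8}$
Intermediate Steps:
$q{\left(L \right)} = - 2 L$
$\left(9586 + \left(q{\left(8 \right)} \frac{92}{-47} - 70\right)\right) \left(38205 + 22362\right) = \left(9586 - \left(70 - \left(-2\right) 8 \frac{92}{-47}\right)\right) \left(38205 + 22362\right) = \left(9586 - \left(70 + 16 \cdot 92 \left(- \frac{1}{47}\right)\right)\right) 60567 = \left(9586 - \frac{1818}{47}\right) 60567 = \frac{448724}{47} \cdot 60567 = \frac{27177866508}{47}$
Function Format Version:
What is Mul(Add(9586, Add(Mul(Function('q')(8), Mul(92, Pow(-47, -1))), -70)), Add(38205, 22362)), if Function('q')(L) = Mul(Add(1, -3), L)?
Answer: Rational(27177866508, 47) ≈ 5.7825e+8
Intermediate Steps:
Function('q')(L) = Mul(-2, L)
Mul(Add(9586, Add(Mul(Function('q')(8), Mul(92, Pow(-47, -1))), -70)), Add(38205, 22362)) = Mul(Add(9586, Add(Mul(Mul(-2, 8), Mul(92, Pow(-47, -1))), -70)), Add(38205, 22362)) = Mul(Add(9586, Add(Mul(-16, Mul(92, Rational(-1, 47))), -70)), 60567) = Mul(Add(9586, Add(Mul(-16, Rational(-92, 47)), -70)), 60567) = Mul(Add(9586, Add(Rational(1472, 47), -70)), 60567) = Mul(Add(9586, Rational(-1818, 47)), 60567) = Mul(Rational(448724, 47), 60567) = Rational(27177866508, 47)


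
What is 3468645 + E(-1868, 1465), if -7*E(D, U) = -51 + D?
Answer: 24282434/7 ≈ 3.4689e+6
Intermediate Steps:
E(D, U) = 51/7 - D/7 (E(D, U) = -(-51 + D)/7 = 51/7 - D/7)
3468645 + E(-1868, 1465) = 3468645 + (51/7 - 1/7*(-1868)) = 3468645 + (51/7 + 1868/7) = 3468645 + 1919/7 = 24282434/7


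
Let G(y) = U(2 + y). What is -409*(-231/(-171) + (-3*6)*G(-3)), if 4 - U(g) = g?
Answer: 2066677/57 ≈ 36258.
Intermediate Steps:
U(g) = 4 - g
G(y) = 2 - y (G(y) = 4 - (2 + y) = 4 + (-2 - y) = 2 - y)
-409*(-231/(-171) + (-3*6)*G(-3)) = -409*(-231/(-171) + (-3*6)*(2 - 1*(-3))) = -409*(-231*(-1/171) - 18*(2 + 3)) = -409*(77/57 - 18*5) = -409*(77/57 - 90) = -409*(-5053/57) = 2066677/57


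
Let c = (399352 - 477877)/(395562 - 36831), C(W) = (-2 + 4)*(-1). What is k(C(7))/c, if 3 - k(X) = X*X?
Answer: 39859/8725 ≈ 4.5684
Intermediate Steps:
C(W) = -2 (C(W) = 2*(-1) = -2)
c = -8725/39859 (c = -78525/358731 = -78525*1/358731 = -8725/39859 ≈ -0.21890)
k(X) = 3 - X**2 (k(X) = 3 - X*X = 3 - X**2)
k(C(7))/c = (3 - 1*(-2)**2)/(-8725/39859) = (3 - 1*4)*(-39859/8725) = (3 - 4)*(-39859/8725) = -1*(-39859/8725) = 39859/8725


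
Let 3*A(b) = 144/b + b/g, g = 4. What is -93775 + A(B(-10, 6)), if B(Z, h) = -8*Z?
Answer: -1406516/15 ≈ -93768.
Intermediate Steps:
A(b) = 48/b + b/12 (A(b) = (144/b + b/4)/3 = 48/b + b/12)
-93775 + A(B(-10, 6)) = -93775 + (48/((-8*(-10))) + (-8*(-10))/12) = -93775 + (48/80 + (1/12)*80) = -93775 + (48*(1/80) + 20/3) = -93775 + (⅗ + 20/3) = -93775 + 109/15 = -1406516/15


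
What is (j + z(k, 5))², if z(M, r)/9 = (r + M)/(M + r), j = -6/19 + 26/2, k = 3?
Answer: 169744/361 ≈ 470.21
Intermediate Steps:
j = 241/19 (j = -6*1/19 + 26*(½) = -6/19 + 13 = 241/19 ≈ 12.684)
z(M, r) = 9 (z(M, r) = 9*((r + M)/(M + r)) = 9*((M + r)/(M + r)) = 9*1 = 9)
(j + z(k, 5))² = (241/19 + 9)² = (412/19)² = 169744/361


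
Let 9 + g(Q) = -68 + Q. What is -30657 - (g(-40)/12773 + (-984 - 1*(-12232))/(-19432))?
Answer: -951134097338/31025617 ≈ -30656.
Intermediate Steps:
g(Q) = -77 + Q (g(Q) = -9 + (-68 + Q) = -77 + Q)
-30657 - (g(-40)/12773 + (-984 - 1*(-12232))/(-19432)) = -30657 - ((-77 - 40)/12773 + (-984 - 1*(-12232))/(-19432)) = -30657 - (-117*1/12773 + (-984 + 12232)*(-1/19432)) = -30657 - (-117/12773 + 11248*(-1/19432)) = -30657 - (-117/12773 - 1406/2429) = -30657 - 1*(-18243031/31025617) = -30657 + 18243031/31025617 = -951134097338/31025617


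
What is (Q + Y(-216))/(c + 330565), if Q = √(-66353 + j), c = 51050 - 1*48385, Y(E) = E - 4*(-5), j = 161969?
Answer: -98/166615 + 12*√166/166615 ≈ 0.00033976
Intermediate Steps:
Y(E) = 20 + E (Y(E) = E + 20 = 20 + E)
c = 2665 (c = 51050 - 48385 = 2665)
Q = 24*√166 (Q = √(-66353 + 161969) = √95616 = 24*√166 ≈ 309.22)
(Q + Y(-216))/(c + 330565) = (24*√166 + (20 - 216))/(2665 + 330565) = (24*√166 - 196)/333230 = (-196 + 24*√166)*(1/333230) = -98/166615 + 12*√166/166615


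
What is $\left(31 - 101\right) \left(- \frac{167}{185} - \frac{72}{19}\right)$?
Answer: $\frac{230902}{703} \approx 328.45$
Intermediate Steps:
$\left(31 - 101\right) \left(- \frac{167}{185} - \frac{72}{19}\right) = - 70 \left(\left(-167\right) \frac{1}{185} - \frac{72}{19}\right) = - 70 \left(- \frac{167}{185} - \frac{72}{19}\right) = \left(-70\right) \left(- \frac{16493}{3515}\right) = \frac{230902}{703}$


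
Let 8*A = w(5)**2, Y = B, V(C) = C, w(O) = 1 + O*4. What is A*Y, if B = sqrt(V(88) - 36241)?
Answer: 1323*I*sqrt(4017)/8 ≈ 10481.0*I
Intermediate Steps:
w(O) = 1 + 4*O
B = 3*I*sqrt(4017) (B = sqrt(88 - 36241) = sqrt(-36153) = 3*I*sqrt(4017) ≈ 190.14*I)
Y = 3*I*sqrt(4017) ≈ 190.14*I
A = 441/8 (A = (1 + 4*5)**2/8 = (1 + 20)**2/8 = (1/8)*21**2 = (1/8)*441 = 441/8 ≈ 55.125)
A*Y = 441*(3*I*sqrt(4017))/8 = 1323*I*sqrt(4017)/8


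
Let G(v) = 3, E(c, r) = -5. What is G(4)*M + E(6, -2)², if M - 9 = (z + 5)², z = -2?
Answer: 79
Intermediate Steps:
M = 18 (M = 9 + (-2 + 5)² = 9 + 3² = 9 + 9 = 18)
G(4)*M + E(6, -2)² = 3*18 + (-5)² = 54 + 25 = 79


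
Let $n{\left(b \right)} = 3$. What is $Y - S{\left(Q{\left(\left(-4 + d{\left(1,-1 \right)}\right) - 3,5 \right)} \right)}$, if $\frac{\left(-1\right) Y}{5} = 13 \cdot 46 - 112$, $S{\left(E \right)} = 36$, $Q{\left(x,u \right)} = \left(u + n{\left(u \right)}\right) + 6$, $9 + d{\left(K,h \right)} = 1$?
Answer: $-2466$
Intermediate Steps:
$d{\left(K,h \right)} = -8$ ($d{\left(K,h \right)} = -9 + 1 = -8$)
$Q{\left(x,u \right)} = 9 + u$ ($Q{\left(x,u \right)} = \left(u + 3\right) + 6 = \left(3 + u\right) + 6 = 9 + u$)
$Y = -2430$ ($Y = - 5 \left(13 \cdot 46 - 112\right) = - 5 \left(598 - 112\right) = \left(-5\right) 486 = -2430$)
$Y - S{\left(Q{\left(\left(-4 + d{\left(1,-1 \right)}\right) - 3,5 \right)} \right)} = -2430 - 36 = -2466$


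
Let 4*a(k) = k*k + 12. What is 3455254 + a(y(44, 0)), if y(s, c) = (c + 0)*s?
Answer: 3455257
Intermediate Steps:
y(s, c) = c*s
a(k) = 3 + k²/4 (a(k) = (k*k + 12)/4 = (k² + 12)/4 = (12 + k²)/4 = 3 + k²/4)
3455254 + a(y(44, 0)) = 3455254 + (3 + (0*44)²/4) = 3455254 + (3 + (¼)*0²) = 3455254 + (3 + (¼)*0) = 3455254 + (3 + 0) = 3455254 + 3 = 3455257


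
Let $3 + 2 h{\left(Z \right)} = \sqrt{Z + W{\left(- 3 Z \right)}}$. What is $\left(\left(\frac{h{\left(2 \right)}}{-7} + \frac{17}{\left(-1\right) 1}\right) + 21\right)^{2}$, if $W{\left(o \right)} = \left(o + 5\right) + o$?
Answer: $\frac{\left(59 - i \sqrt{5}\right)^{2}}{196} \approx 17.735 - 1.3462 i$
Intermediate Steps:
$W{\left(o \right)} = 5 + 2 o$ ($W{\left(o \right)} = \left(5 + o\right) + o = 5 + 2 o$)
$h{\left(Z \right)} = - \frac{3}{2} + \frac{\sqrt{5 - 5 Z}}{2}$ ($h{\left(Z \right)} = - \frac{3}{2} + \frac{\sqrt{Z + \left(5 + 2 \left(- 3 Z\right)\right)}}{2} = - \frac{3}{2} + \frac{\sqrt{Z - \left(-5 + 6 Z\right)}}{2} = - \frac{3}{2} + \frac{\sqrt{5 - 5 Z}}{2}$)
$\left(\left(\frac{h{\left(2 \right)}}{-7} + \frac{17}{\left(-1\right) 1}\right) + 21\right)^{2} = \left(\left(\frac{- \frac{3}{2} + \frac{\sqrt{5 - 10}}{2}}{-7} + \frac{17}{\left(-1\right) 1}\right) + 21\right)^{2} = \left(\left(\left(- \frac{3}{2} + \frac{\sqrt{5 - 10}}{2}\right) \left(- \frac{1}{7}\right) + \frac{17}{-1}\right) + 21\right)^{2} = \left(\left(\left(- \frac{3}{2} + \frac{\sqrt{-5}}{2}\right) \left(- \frac{1}{7}\right) + 17 \left(-1\right)\right) + 21\right)^{2} = \left(\left(\left(- \frac{3}{2} + \frac{i \sqrt{5}}{2}\right) \left(- \frac{1}{7}\right) - 17\right) + 21\right)^{2} = \left(\left(\left(\frac{3}{14} - \frac{i \sqrt{5}}{14}\right) - 17\right) + 21\right)^{2} = \left(\left(- \frac{235}{14} - \frac{i \sqrt{5}}{14}\right) + 21\right)^{2} = \left(\frac{59}{14} - \frac{i \sqrt{5}}{14}\right)^{2}$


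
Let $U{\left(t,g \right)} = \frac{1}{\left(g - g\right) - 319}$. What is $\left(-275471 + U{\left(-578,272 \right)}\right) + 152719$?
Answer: $- \frac{39157889}{319} \approx -1.2275 \cdot 10^{5}$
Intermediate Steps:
$U{\left(t,g \right)} = - \frac{1}{319}$ ($U{\left(t,g \right)} = \frac{1}{0 - 319} = \frac{1}{-319} = - \frac{1}{319}$)
$\left(-275471 + U{\left(-578,272 \right)}\right) + 152719 = \left(-275471 - \frac{1}{319}\right) + 152719 = - \frac{87875250}{319} + 152719 = - \frac{39157889}{319}$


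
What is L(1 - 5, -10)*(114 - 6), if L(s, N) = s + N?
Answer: -1512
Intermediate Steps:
L(s, N) = N + s
L(1 - 5, -10)*(114 - 6) = (-10 + (1 - 5))*(114 - 6) = (-10 - 4)*108 = -14*108 = -1512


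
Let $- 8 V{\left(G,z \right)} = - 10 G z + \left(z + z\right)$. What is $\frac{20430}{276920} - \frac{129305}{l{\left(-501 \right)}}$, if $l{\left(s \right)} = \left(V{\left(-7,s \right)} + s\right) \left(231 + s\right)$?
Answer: $\frac{289578347}{1498358736} \approx 0.19326$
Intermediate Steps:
$V{\left(G,z \right)} = - \frac{z}{4} + \frac{5 G z}{4}$ ($V{\left(G,z \right)} = - \frac{- 10 G z + \left(z + z\right)}{8} = - \frac{- 10 G z + 2 z}{8} = - \frac{2 z - 10 G z}{8} = - \frac{z}{4} + \frac{5 G z}{4}$)
$l{\left(s \right)} = - 8 s \left(231 + s\right)$ ($l{\left(s \right)} = \left(\frac{s \left(-1 + 5 \left(-7\right)\right)}{4} + s\right) \left(231 + s\right) = \left(\frac{s \left(-1 - 35\right)}{4} + s\right) \left(231 + s\right) = \left(\frac{1}{4} s \left(-36\right) + s\right) \left(231 + s\right) = \left(- 9 s + s\right) \left(231 + s\right) = - 8 s \left(231 + s\right)$)
$\frac{20430}{276920} - \frac{129305}{l{\left(-501 \right)}} = \frac{20430}{276920} - \frac{129305}{8 \left(-501\right) \left(-231 - -501\right)} = 20430 \cdot \frac{1}{276920} - \frac{129305}{8 \left(-501\right) \left(-231 + 501\right)} = \frac{2043}{27692} - \frac{129305}{8 \left(-501\right) 270} = \frac{2043}{27692} - \frac{129305}{-1082160} = \frac{2043}{27692} - - \frac{25861}{216432} = \frac{2043}{27692} + \frac{25861}{216432} = \frac{289578347}{1498358736}$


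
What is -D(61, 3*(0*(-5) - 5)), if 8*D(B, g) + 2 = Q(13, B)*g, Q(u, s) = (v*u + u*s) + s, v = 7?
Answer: 14177/8 ≈ 1772.1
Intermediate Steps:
Q(u, s) = s + 7*u + s*u (Q(u, s) = (7*u + u*s) + s = (7*u + s*u) + s = s + 7*u + s*u)
D(B, g) = -¼ + g*(91 + 14*B)/8 (D(B, g) = -¼ + ((B + 7*13 + B*13)*g)/8 = -¼ + ((B + 91 + 13*B)*g)/8 = -¼ + ((91 + 14*B)*g)/8 = -¼ + (g*(91 + 14*B))/8 = -¼ + g*(91 + 14*B)/8)
-D(61, 3*(0*(-5) - 5)) = -(-¼ + 7*(3*(0*(-5) - 5))*(13 + 2*61)/8) = -(-¼ + 7*(3*(0 - 5))*(13 + 122)/8) = -(-¼ + (7/8)*(3*(-5))*135) = -(-¼ + (7/8)*(-15)*135) = -(-¼ - 14175/8) = -1*(-14177/8) = 14177/8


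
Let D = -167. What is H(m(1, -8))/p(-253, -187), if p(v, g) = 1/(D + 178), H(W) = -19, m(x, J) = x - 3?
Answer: -209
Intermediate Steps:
m(x, J) = -3 + x
p(v, g) = 1/11 (p(v, g) = 1/(-167 + 178) = 1/11)
H(m(1, -8))/p(-253, -187) = -19/1/11 = -19*11 = -209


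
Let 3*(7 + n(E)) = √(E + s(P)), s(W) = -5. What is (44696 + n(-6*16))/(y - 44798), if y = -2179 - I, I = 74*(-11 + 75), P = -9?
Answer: -44689/51713 - I*√101/155139 ≈ -0.86417 - 6.478e-5*I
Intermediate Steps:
I = 4736 (I = 74*64 = 4736)
y = -6915 (y = -2179 - 1*4736 = -2179 - 4736 = -6915)
n(E) = -7 + √(-5 + E)/3 (n(E) = -7 + √(E - 5)/3 = -7 + √(-5 + E)/3)
(44696 + n(-6*16))/(y - 44798) = (44696 + (-7 + √(-5 - 6*16)/3))/(-6915 - 44798) = (44696 + (-7 + √(-5 - 96)/3))/(-51713) = (44696 + (-7 + √(-101)/3))*(-1/51713) = (44696 + (-7 + (I*√101)/3))*(-1/51713) = (44696 + (-7 + I*√101/3))*(-1/51713) = (44689 + I*√101/3)*(-1/51713) = -44689/51713 - I*√101/155139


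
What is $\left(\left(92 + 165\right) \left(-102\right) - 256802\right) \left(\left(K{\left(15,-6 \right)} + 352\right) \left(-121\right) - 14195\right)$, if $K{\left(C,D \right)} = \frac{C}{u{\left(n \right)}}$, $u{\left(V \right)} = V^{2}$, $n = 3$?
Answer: $\frac{48386113456}{3} \approx 1.6129 \cdot 10^{10}$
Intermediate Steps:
$K{\left(C,D \right)} = \frac{C}{9}$ ($K{\left(C,D \right)} = \frac{C}{3^{2}} = \frac{C}{9}$)
$\left(\left(92 + 165\right) \left(-102\right) - 256802\right) \left(\left(K{\left(15,-6 \right)} + 352\right) \left(-121\right) - 14195\right) = \left(\left(92 + 165\right) \left(-102\right) - 256802\right) \left(\left(\frac{1}{9} \cdot 15 + 352\right) \left(-121\right) - 14195\right) = \left(257 \left(-102\right) - 256802\right) \left(\left(\frac{5}{3} + 352\right) \left(-121\right) - 14195\right) = \left(-26214 - 256802\right) \left(\frac{1061}{3} \left(-121\right) - 14195\right) = - 283016 \left(- \frac{128381}{3} - 14195\right) = \left(-283016\right) \left(- \frac{170966}{3}\right) = \frac{48386113456}{3}$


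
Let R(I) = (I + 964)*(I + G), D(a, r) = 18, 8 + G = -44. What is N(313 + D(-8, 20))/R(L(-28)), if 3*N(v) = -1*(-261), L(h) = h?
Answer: -29/24960 ≈ -0.0011619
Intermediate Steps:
G = -52 (G = -8 - 44 = -52)
R(I) = (-52 + I)*(964 + I) (R(I) = (I + 964)*(I - 52) = (964 + I)*(-52 + I) = (-52 + I)*(964 + I))
N(v) = 87 (N(v) = (-1*(-261))/3 = (⅓)*261 = 87)
N(313 + D(-8, 20))/R(L(-28)) = 87/(-50128 + (-28)² + 912*(-28)) = 87/(-50128 + 784 - 25536) = 87/(-74880) = 87*(-1/74880) = -29/24960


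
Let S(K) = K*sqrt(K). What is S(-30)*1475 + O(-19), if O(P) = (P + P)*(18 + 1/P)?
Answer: -682 - 44250*I*sqrt(30) ≈ -682.0 - 2.4237e+5*I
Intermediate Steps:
S(K) = K**(3/2)
O(P) = 2*P*(18 + 1/P) (O(P) = (2*P)*(18 + 1/P) = 2*P*(18 + 1/P))
S(-30)*1475 + O(-19) = (-30)**(3/2)*1475 + (2 + 36*(-19)) = -30*I*sqrt(30)*1475 + (2 - 684) = -44250*I*sqrt(30) - 682 = -682 - 44250*I*sqrt(30)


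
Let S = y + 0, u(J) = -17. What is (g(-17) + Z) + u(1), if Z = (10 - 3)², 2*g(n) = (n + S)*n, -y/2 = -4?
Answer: 217/2 ≈ 108.50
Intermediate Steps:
y = 8 (y = -2*(-4) = 8)
S = 8 (S = 8 + 0 = 8)
g(n) = n*(8 + n)/2 (g(n) = ((n + 8)*n)/2 = ((8 + n)*n)/2 = (n*(8 + n))/2 = n*(8 + n)/2)
Z = 49 (Z = 7² = 49)
(g(-17) + Z) + u(1) = ((½)*(-17)*(8 - 17) + 49) - 17 = ((½)*(-17)*(-9) + 49) - 17 = (153/2 + 49) - 17 = 251/2 - 17 = 217/2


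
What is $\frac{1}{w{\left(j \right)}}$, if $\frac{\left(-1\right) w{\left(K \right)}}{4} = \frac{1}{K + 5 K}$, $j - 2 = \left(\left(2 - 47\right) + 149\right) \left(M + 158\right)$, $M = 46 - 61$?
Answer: $-22311$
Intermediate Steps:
$M = -15$ ($M = 46 - 61 = -15$)
$j = 14874$ ($j = 2 + \left(\left(2 - 47\right) + 149\right) \left(-15 + 158\right) = 2 + \left(\left(2 - 47\right) + 149\right) 143 = 2 + \left(-45 + 149\right) 143 = 2 + 104 \cdot 143 = 2 + 14872 = 14874$)
$w{\left(K \right)} = - \frac{2}{3 K}$ ($w{\left(K \right)} = - \frac{4}{K + 5 K} = - \frac{4}{6 K} = - 4 \frac{1}{6 K} = - \frac{2}{3 K}$)
$\frac{1}{w{\left(j \right)}} = \frac{1}{\left(- \frac{2}{3}\right) \frac{1}{14874}} = \frac{1}{- \frac{1}{22311}} = -22311$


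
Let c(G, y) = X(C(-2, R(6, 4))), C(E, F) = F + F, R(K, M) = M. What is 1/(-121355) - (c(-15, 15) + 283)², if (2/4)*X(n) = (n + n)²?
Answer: -76699393876/121355 ≈ -6.3203e+5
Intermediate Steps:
C(E, F) = 2*F
X(n) = 8*n² (X(n) = 2*(n + n)² = 2*(2*n)² = 2*(4*n²) = 8*n²)
c(G, y) = 512 (c(G, y) = 8*(2*4)² = 8*8² = 8*64 = 512)
1/(-121355) - (c(-15, 15) + 283)² = 1/(-121355) - (512 + 283)² = -1/121355 - 1*795² = -1/121355 - 1*632025 = -1/121355 - 632025 = -76699393876/121355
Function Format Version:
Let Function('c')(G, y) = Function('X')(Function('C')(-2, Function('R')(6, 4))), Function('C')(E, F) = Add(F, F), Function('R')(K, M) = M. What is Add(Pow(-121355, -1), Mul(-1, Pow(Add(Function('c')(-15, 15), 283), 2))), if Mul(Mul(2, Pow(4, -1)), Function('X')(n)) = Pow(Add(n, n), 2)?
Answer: Rational(-76699393876, 121355) ≈ -6.3203e+5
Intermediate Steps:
Function('C')(E, F) = Mul(2, F)
Function('X')(n) = Mul(8, Pow(n, 2)) (Function('X')(n) = Mul(2, Pow(Add(n, n), 2)) = Mul(2, Pow(Mul(2, n), 2)) = Mul(2, Mul(4, Pow(n, 2))) = Mul(8, Pow(n, 2)))
Function('c')(G, y) = 512 (Function('c')(G, y) = Mul(8, Pow(Mul(2, 4), 2)) = Mul(8, Pow(8, 2)) = Mul(8, 64) = 512)
Add(Pow(-121355, -1), Mul(-1, Pow(Add(Function('c')(-15, 15), 283), 2))) = Add(Pow(-121355, -1), Mul(-1, Pow(Add(512, 283), 2))) = Add(Rational(-1, 121355), Mul(-1, Pow(795, 2))) = Add(Rational(-1, 121355), Mul(-1, 632025)) = Add(Rational(-1, 121355), -632025) = Rational(-76699393876, 121355)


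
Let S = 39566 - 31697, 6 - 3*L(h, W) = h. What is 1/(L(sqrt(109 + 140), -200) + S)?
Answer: 23613/185857840 + sqrt(249)/185857840 ≈ 0.00012713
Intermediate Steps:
L(h, W) = 2 - h/3
S = 7869
1/(L(sqrt(109 + 140), -200) + S) = 1/((2 - sqrt(109 + 140)/3) + 7869) = 1/((2 - sqrt(249)/3) + 7869) = 1/(7871 - sqrt(249)/3)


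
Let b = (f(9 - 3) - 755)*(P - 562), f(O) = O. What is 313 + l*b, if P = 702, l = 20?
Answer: -2096887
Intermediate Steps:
b = -104860 (b = ((9 - 3) - 755)*(702 - 562) = (6 - 755)*140 = -749*140 = -104860)
313 + l*b = 313 + 20*(-104860) = 313 - 2097200 = -2096887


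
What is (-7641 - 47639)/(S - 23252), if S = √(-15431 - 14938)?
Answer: 1285370560/540685873 + 55280*I*√30369/540685873 ≈ 2.3773 + 0.017817*I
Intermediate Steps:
S = I*√30369 (S = √(-30369) = I*√30369 ≈ 174.27*I)
(-7641 - 47639)/(S - 23252) = (-7641 - 47639)/(I*√30369 - 23252) = -55280/(-23252 + I*√30369)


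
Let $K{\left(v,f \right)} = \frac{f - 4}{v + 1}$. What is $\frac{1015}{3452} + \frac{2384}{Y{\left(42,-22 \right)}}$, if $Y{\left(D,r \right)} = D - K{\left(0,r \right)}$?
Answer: $\frac{2074647}{58684} \approx 35.353$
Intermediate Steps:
$K{\left(v,f \right)} = \frac{-4 + f}{1 + v}$
$Y{\left(D,r \right)} = 4 + D - r$ ($Y{\left(D,r \right)} = D - \frac{-4 + r}{1 + 0} = D - \frac{-4 + r}{1} = D - 1 \left(-4 + r\right) = D - \left(-4 + r\right) = 4 + D - r$)
$\frac{1015}{3452} + \frac{2384}{Y{\left(42,-22 \right)}} = \frac{1015}{3452} + \frac{2384}{4 + 42 - -22} = 1015 \cdot \frac{1}{3452} + \frac{2384}{4 + 42 + 22} = \frac{1015}{3452} + \frac{2384}{68} = \frac{1015}{3452} + 2384 \cdot \frac{1}{68} = \frac{1015}{3452} + \frac{596}{17} = \frac{2074647}{58684}$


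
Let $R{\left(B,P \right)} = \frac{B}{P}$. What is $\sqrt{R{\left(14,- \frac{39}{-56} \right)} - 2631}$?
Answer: $\frac{5 i \sqrt{158847}}{39} \approx 51.097 i$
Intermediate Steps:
$\sqrt{R{\left(14,- \frac{39}{-56} \right)} - 2631} = \sqrt{\frac{14}{\left(-39\right) \frac{1}{-56}} - 2631} = \sqrt{\frac{14}{\left(-39\right) \left(- \frac{1}{56}\right)} - 2631} = \sqrt{\frac{14}{\frac{39}{56}} - 2631} = \sqrt{14 \cdot \frac{56}{39} - 2631} = \sqrt{\frac{784}{39} - 2631} = \sqrt{- \frac{101825}{39}} = \frac{5 i \sqrt{158847}}{39}$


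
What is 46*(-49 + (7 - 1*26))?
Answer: -3128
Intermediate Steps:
46*(-49 + (7 - 1*26)) = 46*(-49 + (7 - 26)) = 46*(-49 - 19) = 46*(-68) = -3128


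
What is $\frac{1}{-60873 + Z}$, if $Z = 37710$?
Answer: $- \frac{1}{23163} \approx -4.3172 \cdot 10^{-5}$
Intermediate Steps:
$\frac{1}{-60873 + Z} = \frac{1}{-60873 + 37710} = \frac{1}{-23163} = - \frac{1}{23163}$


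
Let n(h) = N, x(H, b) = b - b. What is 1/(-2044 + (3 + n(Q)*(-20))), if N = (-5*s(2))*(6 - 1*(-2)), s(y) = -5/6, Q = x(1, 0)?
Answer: -3/8123 ≈ -0.00036932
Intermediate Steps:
x(H, b) = 0
Q = 0
s(y) = -⅚ (s(y) = -5*⅙ = -⅚)
N = 100/3 (N = (-5*(-⅚))*(6 - 1*(-2)) = 25*(6 + 2)/6 = (25/6)*8 = 100/3 ≈ 33.333)
n(h) = 100/3
1/(-2044 + (3 + n(Q)*(-20))) = 1/(-2044 + (3 + (100/3)*(-20))) = 1/(-2044 + (3 - 2000/3)) = 1/(-2044 - 1991/3) = 1/(-8123/3) = -3/8123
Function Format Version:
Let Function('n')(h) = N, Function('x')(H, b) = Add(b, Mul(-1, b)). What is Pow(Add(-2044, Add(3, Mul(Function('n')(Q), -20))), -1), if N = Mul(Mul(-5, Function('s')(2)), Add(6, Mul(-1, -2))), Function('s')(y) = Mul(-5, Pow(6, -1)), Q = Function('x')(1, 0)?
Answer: Rational(-3, 8123) ≈ -0.00036932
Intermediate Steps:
Function('x')(H, b) = 0
Q = 0
Function('s')(y) = Rational(-5, 6) (Function('s')(y) = Mul(-5, Rational(1, 6)) = Rational(-5, 6))
N = Rational(100, 3) (N = Mul(Mul(-5, Rational(-5, 6)), Add(6, Mul(-1, -2))) = Mul(Rational(25, 6), Add(6, 2)) = Mul(Rational(25, 6), 8) = Rational(100, 3) ≈ 33.333)
Function('n')(h) = Rational(100, 3)
Pow(Add(-2044, Add(3, Mul(Function('n')(Q), -20))), -1) = Pow(Add(-2044, Add(3, Mul(Rational(100, 3), -20))), -1) = Pow(Add(-2044, Add(3, Rational(-2000, 3))), -1) = Pow(Add(-2044, Rational(-1991, 3)), -1) = Pow(Rational(-8123, 3), -1) = Rational(-3, 8123)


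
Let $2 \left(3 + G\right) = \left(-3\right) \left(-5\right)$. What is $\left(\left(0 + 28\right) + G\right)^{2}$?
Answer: $\frac{4225}{4} \approx 1056.3$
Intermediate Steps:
$G = \frac{9}{2}$ ($G = -3 + \frac{\left(-3\right) \left(-5\right)}{2} = -3 + \frac{1}{2} \cdot 15 = -3 + \frac{15}{2} = \frac{9}{2} \approx 4.5$)
$\left(\left(0 + 28\right) + G\right)^{2} = \left(\left(0 + 28\right) + \frac{9}{2}\right)^{2} = \left(28 + \frac{9}{2}\right)^{2} = \left(\frac{65}{2}\right)^{2} = \frac{4225}{4}$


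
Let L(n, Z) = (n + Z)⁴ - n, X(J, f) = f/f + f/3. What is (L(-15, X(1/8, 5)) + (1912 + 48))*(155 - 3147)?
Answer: -6086134912/81 ≈ -7.5137e+7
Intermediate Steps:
X(J, f) = 1 + f/3 (X(J, f) = 1 + f*(⅓) = 1 + f/3)
L(n, Z) = (Z + n)⁴ - n
(L(-15, X(1/8, 5)) + (1912 + 48))*(155 - 3147) = ((((1 + (⅓)*5) - 15)⁴ - 1*(-15)) + (1912 + 48))*(155 - 3147) = ((((1 + 5/3) - 15)⁴ + 15) + 1960)*(-2992) = (((8/3 - 15)⁴ + 15) + 1960)*(-2992) = (((-37/3)⁴ + 15) + 1960)*(-2992) = ((1874161/81 + 15) + 1960)*(-2992) = (1875376/81 + 1960)*(-2992) = (2034136/81)*(-2992) = -6086134912/81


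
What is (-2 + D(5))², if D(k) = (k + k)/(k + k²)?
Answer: 25/9 ≈ 2.7778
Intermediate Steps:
D(k) = 2*k/(k + k²) (D(k) = (2*k)/(k + k²) = 2*k/(k + k²))
(-2 + D(5))² = (-2 + 2/(1 + 5))² = (-2 + 2/6)² = (-2 + 2*(⅙))² = (-2 + ⅓)² = (-5/3)² = 25/9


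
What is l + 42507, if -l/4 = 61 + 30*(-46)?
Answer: 47783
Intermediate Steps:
l = 5276 (l = -4*(61 + 30*(-46)) = -4*(61 - 1380) = -4*(-1319) = 5276)
l + 42507 = 5276 + 42507 = 47783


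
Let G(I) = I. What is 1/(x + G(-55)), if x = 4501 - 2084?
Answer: 1/2362 ≈ 0.00042337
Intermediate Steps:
x = 2417
1/(x + G(-55)) = 1/(2417 - 55) = 1/2362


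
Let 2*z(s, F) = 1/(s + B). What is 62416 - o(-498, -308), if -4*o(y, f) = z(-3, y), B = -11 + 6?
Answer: 3994623/64 ≈ 62416.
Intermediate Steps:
B = -5
z(s, F) = 1/(2*(-5 + s)) (z(s, F) = 1/(2*(s - 5)) = 1/(2*(-5 + s)))
o(y, f) = 1/64 (o(y, f) = -1/(8*(-5 - 3)) = -1/(8*(-8)) = -(-1)/(8*8) = -¼*(-1/16) = 1/64)
62416 - o(-498, -308) = 62416 - 1*1/64 = 62416 - 1/64 = 3994623/64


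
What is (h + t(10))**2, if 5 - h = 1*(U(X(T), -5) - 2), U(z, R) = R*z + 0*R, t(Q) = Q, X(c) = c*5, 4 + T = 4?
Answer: 289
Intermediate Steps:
T = 0 (T = -4 + 4 = 0)
X(c) = 5*c
U(z, R) = R*z (U(z, R) = R*z + 0 = R*z)
h = 7 (h = 5 - (-25*0 - 2) = 5 - (-5*0 - 2) = 5 - (0 - 2) = 5 - (-2) = 5 - 1*(-2) = 5 + 2 = 7)
(h + t(10))**2 = (7 + 10)**2 = 17**2 = 289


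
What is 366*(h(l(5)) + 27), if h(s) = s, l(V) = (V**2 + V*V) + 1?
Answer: 28548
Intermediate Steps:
l(V) = 1 + 2*V**2 (l(V) = (V**2 + V**2) + 1 = 2*V**2 + 1 = 1 + 2*V**2)
366*(h(l(5)) + 27) = 366*((1 + 2*5**2) + 27) = 366*((1 + 2*25) + 27) = 366*((1 + 50) + 27) = 366*(51 + 27) = 366*78 = 28548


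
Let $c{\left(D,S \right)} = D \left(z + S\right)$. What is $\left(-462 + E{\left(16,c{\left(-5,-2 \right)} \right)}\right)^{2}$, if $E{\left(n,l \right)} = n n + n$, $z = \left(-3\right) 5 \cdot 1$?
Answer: $36100$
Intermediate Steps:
$z = -15$ ($z = \left(-15\right) 1 = -15$)
$c{\left(D,S \right)} = D \left(-15 + S\right)$
$E{\left(n,l \right)} = n + n^{2}$ ($E{\left(n,l \right)} = n^{2} + n = n + n^{2}$)
$\left(-462 + E{\left(16,c{\left(-5,-2 \right)} \right)}\right)^{2} = \left(-462 + 16 \left(1 + 16\right)\right)^{2} = \left(-462 + 16 \cdot 17\right)^{2} = \left(-462 + 272\right)^{2} = \left(-190\right)^{2} = 36100$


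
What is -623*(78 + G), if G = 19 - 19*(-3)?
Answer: -95942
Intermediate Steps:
G = 76 (G = 19 + 57 = 76)
-623*(78 + G) = -623*(78 + 76) = -623*154 = -95942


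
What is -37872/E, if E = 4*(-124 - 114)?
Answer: 4734/119 ≈ 39.781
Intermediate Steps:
E = -952 (E = 4*(-238) = -952)
-37872/E = -37872/(-952) = -37872*(-1/952) = 4734/119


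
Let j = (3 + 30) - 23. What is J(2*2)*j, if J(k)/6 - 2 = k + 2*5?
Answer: 960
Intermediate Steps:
J(k) = 72 + 6*k (J(k) = 12 + 6*(k + 2*5) = 12 + 6*(k + 10) = 12 + 6*(10 + k) = 12 + (60 + 6*k) = 72 + 6*k)
j = 10 (j = 33 - 23 = 10)
J(2*2)*j = (72 + 6*(2*2))*10 = (72 + 6*4)*10 = (72 + 24)*10 = 96*10 = 960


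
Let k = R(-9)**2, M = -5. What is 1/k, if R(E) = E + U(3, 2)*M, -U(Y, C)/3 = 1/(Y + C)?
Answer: 1/36 ≈ 0.027778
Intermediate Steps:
U(Y, C) = -3/(C + Y) (U(Y, C) = -3/(Y + C) = -3/(C + Y))
R(E) = 3 + E (R(E) = E - 3/(2 + 3)*(-5) = E - 3/5*(-5) = E + 3 = 3 + E)
k = 36 (k = (3 - 9)**2 = (-6)**2 = 36)
1/k = 1/36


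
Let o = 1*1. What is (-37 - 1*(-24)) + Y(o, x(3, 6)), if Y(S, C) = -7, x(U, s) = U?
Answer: -20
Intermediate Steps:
o = 1
(-37 - 1*(-24)) + Y(o, x(3, 6)) = (-37 - 1*(-24)) - 7 = (-37 + 24) - 7 = -13 - 7 = -20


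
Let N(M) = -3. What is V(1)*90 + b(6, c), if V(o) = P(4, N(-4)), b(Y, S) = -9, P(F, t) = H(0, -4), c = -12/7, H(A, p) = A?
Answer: -9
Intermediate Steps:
c = -12/7 (c = -12*⅐ = -12/7 ≈ -1.7143)
P(F, t) = 0
V(o) = 0
V(1)*90 + b(6, c) = 0*90 - 9 = 0 - 9 = -9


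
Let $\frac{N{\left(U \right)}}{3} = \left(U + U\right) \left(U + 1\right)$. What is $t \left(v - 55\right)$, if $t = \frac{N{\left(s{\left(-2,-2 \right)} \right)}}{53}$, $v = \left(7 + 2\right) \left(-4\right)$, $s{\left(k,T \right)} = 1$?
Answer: $- \frac{1092}{53} \approx -20.604$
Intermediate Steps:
$N{\left(U \right)} = 6 U \left(1 + U\right)$ ($N{\left(U \right)} = 3 \left(U + U\right) \left(U + 1\right) = 3 \cdot 2 U \left(1 + U\right) = 6 U \left(1 + U\right)$)
$v = -36$ ($v = 9 \left(-4\right) = -36$)
$t = \frac{12}{53}$ ($t = \frac{6 \cdot 1 \left(1 + 1\right)}{53} = 6 \cdot 1 \cdot 2 \cdot \frac{1}{53} = 12 \cdot \frac{1}{53} = \frac{12}{53} \approx 0.22642$)
$t \left(v - 55\right) = \frac{12 \left(-36 - 55\right)}{53} = \frac{12}{53} \left(-91\right) = - \frac{1092}{53}$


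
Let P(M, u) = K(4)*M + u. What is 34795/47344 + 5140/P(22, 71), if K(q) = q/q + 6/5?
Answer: 1237513415/28264368 ≈ 43.784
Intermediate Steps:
K(q) = 11/5 (K(q) = 1 + 6*(1/5) = 1 + 6/5 = 11/5)
P(M, u) = u + 11*M/5 (P(M, u) = 11*M/5 + u = u + 11*M/5)
34795/47344 + 5140/P(22, 71) = 34795/47344 + 5140/(71 + (11/5)*22) = 34795*(1/47344) + 5140/(71 + 242/5) = 34795/47344 + 5140/(597/5) = 34795/47344 + 5140*(5/597) = 34795/47344 + 25700/597 = 1237513415/28264368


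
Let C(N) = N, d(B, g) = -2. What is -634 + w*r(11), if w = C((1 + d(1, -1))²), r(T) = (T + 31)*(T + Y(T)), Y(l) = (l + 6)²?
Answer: 11966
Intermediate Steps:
Y(l) = (6 + l)²
r(T) = (31 + T)*(T + (6 + T)²) (r(T) = (T + 31)*(T + (6 + T)²) = (31 + T)*(T + (6 + T)²))
w = 1 (w = (1 - 2)² = (-1)² = 1)
-634 + w*r(11) = -634 + 1*(1116 + 11³ + 44*11² + 439*11) = -634 + 1*(1116 + 1331 + 44*121 + 4829) = -634 + 1*(1116 + 1331 + 5324 + 4829) = -634 + 1*12600 = -634 + 12600 = 11966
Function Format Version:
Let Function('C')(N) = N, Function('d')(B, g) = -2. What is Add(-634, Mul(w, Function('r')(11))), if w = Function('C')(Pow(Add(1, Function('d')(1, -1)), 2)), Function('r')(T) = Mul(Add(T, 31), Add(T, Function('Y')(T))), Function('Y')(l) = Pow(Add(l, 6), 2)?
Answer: 11966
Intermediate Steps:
Function('Y')(l) = Pow(Add(6, l), 2)
Function('r')(T) = Mul(Add(31, T), Add(T, Pow(Add(6, T), 2))) (Function('r')(T) = Mul(Add(T, 31), Add(T, Pow(Add(6, T), 2))) = Mul(Add(31, T), Add(T, Pow(Add(6, T), 2))))
w = 1 (w = Pow(Add(1, -2), 2) = Pow(-1, 2) = 1)
Add(-634, Mul(w, Function('r')(11))) = Add(-634, Mul(1, Add(1116, Pow(11, 3), Mul(44, Pow(11, 2)), Mul(439, 11)))) = Add(-634, Mul(1, Add(1116, 1331, Mul(44, 121), 4829))) = Add(-634, Mul(1, Add(1116, 1331, 5324, 4829))) = Add(-634, Mul(1, 12600)) = Add(-634, 12600) = 11966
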